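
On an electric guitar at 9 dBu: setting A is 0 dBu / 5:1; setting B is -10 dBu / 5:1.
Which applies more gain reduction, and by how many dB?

A: overshoot 9 dB → output overshoot 1.8 dB → GR 7.2 dB.
B: overshoot 19 dB → output overshoot 3.8 dB → GR 15.2 dB.
B reduces 8 dB more.

B, by 8 dB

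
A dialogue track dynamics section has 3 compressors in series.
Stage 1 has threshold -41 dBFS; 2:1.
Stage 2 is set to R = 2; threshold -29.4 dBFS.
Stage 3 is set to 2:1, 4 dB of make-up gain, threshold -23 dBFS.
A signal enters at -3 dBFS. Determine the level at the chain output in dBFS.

Stage 1: overshoot 38 dB → 38/2 = 19 dB → -22 dBFS.
Stage 2: -22 dBFS is 7.4 dB over -29.4 dBFS; at 2:1 that becomes 3.7 dB over, giving -25.7 dBFS.
Stage 3: below threshold (-25.7 ≤ -23); passes unchanged; make-up brings it to -21.7 dBFS.

-21.7 dBFS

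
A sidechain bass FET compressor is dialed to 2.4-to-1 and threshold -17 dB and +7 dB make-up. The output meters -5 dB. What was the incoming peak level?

Remove make-up: -5 − 7 = -12 dB.
That's 5 dB above the -17 dB threshold.
Before 2.4:1 compression the overshoot was 5 × 2.4 = 12 dB, so input = -17 + 12 = -5 dB.

-5 dB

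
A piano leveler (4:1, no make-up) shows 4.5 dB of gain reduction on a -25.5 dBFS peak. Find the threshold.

-31.5 dBFS

Input is 6 dB above T (since output overshoot × R = input overshoot: (-30 − T)·4 = -25.5 − T gives T = -31.5 dBFS).
Check: -31.5 + (-25.5 − (-31.5))/4 = -31.5 + 1.5 = -30 dBFS. ✓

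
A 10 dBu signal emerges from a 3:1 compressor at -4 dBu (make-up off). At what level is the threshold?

Let T be the threshold. Output overshoot = (input overshoot)/R, so -4 − T = (10 − T)/3.
3·(-4 − T) = 10 − T → 2·T = -12 − 10 = -22.
T = -22/2 = -11 dBu.

-11 dBu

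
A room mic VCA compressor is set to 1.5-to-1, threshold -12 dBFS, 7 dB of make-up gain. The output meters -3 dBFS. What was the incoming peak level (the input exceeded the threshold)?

-9 dBFS

Stripping the +7 dB make-up gives -10 dBFS at the gain stage.
That's 2 dB above the -12 dBFS threshold.
Undo the ratio: input overshoot = 2 × 1.5 = 3 dB, giving input = -9 dBFS.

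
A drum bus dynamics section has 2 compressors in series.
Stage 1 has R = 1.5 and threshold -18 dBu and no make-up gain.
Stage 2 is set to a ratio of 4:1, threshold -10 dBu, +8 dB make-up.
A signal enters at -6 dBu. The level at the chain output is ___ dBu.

-2 dBu

Stage 1: overshoot 12 dB → 12/1.5 = 8 dB → -10 dBu.
Stage 2: -10 dBu is at or below the -10 dBu threshold — no compression; make-up brings it to -2 dBu.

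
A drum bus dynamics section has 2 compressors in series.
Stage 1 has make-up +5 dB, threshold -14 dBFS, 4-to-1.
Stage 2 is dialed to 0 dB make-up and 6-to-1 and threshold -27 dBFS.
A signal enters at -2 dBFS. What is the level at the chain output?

Stage 1: -2 dBFS is 12 dB over -14 dBFS; at 4:1 that becomes 3 dB over, giving -11 dBFS; +5 dB make-up → -6 dBFS.
Stage 2: -6 dBFS is 21 dB over -27 dBFS; at 6:1 that becomes 3.5 dB over, giving -23.5 dBFS.

-23.5 dBFS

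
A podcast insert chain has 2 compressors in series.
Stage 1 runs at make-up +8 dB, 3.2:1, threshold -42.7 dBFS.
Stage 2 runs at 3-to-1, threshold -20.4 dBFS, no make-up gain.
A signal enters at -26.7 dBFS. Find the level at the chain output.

-29.7 dBFS

Stage 1: overshoot 16 dB → 16/3.2 = 5 dB → -37.7 dBFS; +8 dB make-up → -29.7 dBFS.
Stage 2: below threshold (-29.7 ≤ -20.4); passes unchanged; output -29.7 dBFS.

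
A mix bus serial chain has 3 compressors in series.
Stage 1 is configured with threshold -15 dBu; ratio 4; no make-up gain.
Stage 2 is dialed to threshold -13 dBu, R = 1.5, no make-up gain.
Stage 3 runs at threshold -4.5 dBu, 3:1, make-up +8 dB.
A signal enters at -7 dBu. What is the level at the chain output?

-5 dBu

Stage 1: overshoot 8 dB → 8/4 = 2 dB → -13 dBu.
Stage 2: -13 dBu is at or below the -13 dBu threshold — no compression; output -13 dBu.
Stage 3: -13 dBu is at or below the -4.5 dBu threshold — no compression; make-up brings it to -5 dBu.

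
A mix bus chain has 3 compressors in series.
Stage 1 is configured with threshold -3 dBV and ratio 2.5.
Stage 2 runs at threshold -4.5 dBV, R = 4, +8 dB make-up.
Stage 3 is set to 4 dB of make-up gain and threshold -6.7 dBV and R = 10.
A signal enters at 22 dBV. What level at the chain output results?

-1.3925 dBV

Stage 1: 25 dB above -3 dBV, reduced 2.5:1 to 10 dB above → 7 dBV.
Stage 2: overshoot 11.5 dB → 11.5/4 = 2.875 dB → -1.625 dBV; +8 dB make-up → 6.375 dBV.
Stage 3: overshoot 13.075 dB → 13.075/10 = 1.3075 dB → -5.3925 dBV; +4 dB make-up → -1.3925 dBV.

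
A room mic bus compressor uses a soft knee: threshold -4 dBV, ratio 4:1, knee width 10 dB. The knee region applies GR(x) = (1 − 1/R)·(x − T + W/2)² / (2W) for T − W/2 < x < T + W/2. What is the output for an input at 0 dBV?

-3.0375 dBV

x − T + W/2 = 0 − (-4) + 5 = 9.
GR = (1 − 1/4) × 9² / 20 = 0.75 × 81 / 20 = 3.0375 dB.
Output = 0 − 3.0375 = -3.0375 dBV.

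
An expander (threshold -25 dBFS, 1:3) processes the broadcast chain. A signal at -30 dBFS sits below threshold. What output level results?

-40 dBFS

Below threshold, a 1:3 expander applies gain = (3−1)×(T − x) of attenuation.
(3−1) × 5 = 10 dB, so output = -30 − 10 = -40 dBFS.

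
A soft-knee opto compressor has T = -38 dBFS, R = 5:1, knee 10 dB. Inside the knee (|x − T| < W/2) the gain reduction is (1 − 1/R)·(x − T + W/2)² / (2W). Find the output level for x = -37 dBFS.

-38.44 dBFS

x − T + W/2 = -37 − (-38) + 5 = 6.
GR = (1 − 1/5) × 6² / 20 = 0.8 × 36 / 20 = 1.44 dB.
Output = -37 − 1.44 = -38.44 dBFS.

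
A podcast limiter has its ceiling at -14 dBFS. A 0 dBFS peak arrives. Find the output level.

-14 dBFS

The limiter clamps the peak to its -14 dBFS ceiling.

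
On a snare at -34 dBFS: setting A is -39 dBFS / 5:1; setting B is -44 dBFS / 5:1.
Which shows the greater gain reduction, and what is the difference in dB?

B, by 4 dB

A: GR = 5 − 5/5 = 4 dB.
B: GR = 10 − 10/5 = 8 dB.
Difference: 4 dB in favour of B.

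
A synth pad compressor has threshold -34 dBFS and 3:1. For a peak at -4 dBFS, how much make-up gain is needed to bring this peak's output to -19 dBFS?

The peak compresses to -34 + 30/3 = -24 dBFS.
To reach -19 dBFS requires -19 − (-24) = 5 dB of make-up.

5 dB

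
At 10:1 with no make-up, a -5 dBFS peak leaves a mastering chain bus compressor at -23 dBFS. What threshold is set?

-25 dBFS

Let T be the threshold. Output overshoot = (input overshoot)/R, so -23 − T = (-5 − T)/10.
10·(-23 − T) = -5 − T → 9·T = -230 − (-5) = -225.
T = -225/9 = -25 dBFS.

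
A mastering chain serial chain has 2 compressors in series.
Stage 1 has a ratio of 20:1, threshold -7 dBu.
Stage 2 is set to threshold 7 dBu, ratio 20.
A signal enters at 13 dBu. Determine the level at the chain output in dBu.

Stage 1: overshoot 20 dB → 20/20 = 1 dB → -6 dBu.
Stage 2: -6 dBu is at or below the 7 dBu threshold — no compression; output -6 dBu.

-6 dBu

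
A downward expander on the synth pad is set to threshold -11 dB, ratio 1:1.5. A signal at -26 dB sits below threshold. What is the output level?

-33.5 dB

The input is 15 dB below the -11 dB threshold.
A 1:1.5 expander multiplies undershoot by 1.5: 15 × 1.5 = 22.5 dB below threshold.
Output = -11 − 22.5 = -33.5 dB.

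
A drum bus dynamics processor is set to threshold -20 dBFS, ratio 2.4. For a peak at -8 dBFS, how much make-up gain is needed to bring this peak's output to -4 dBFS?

11 dB

The peak compresses to -20 + 12/2.4 = -15 dBFS.
To reach -4 dBFS requires -4 − (-15) = 11 dB of make-up.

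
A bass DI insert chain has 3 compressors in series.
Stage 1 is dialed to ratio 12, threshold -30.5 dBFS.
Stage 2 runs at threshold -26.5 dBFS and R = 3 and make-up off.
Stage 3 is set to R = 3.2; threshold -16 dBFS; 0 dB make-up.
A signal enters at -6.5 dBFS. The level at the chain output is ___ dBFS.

-28.5 dBFS

Stage 1: -6.5 dBFS is 24 dB over -30.5 dBFS; at 12:1 that becomes 2 dB over, giving -28.5 dBFS.
Stage 2: -28.5 dBFS is at or below the -26.5 dBFS threshold — no compression; output -28.5 dBFS.
Stage 3: -28.5 dBFS is at or below the -16 dBFS threshold — no compression; output -28.5 dBFS.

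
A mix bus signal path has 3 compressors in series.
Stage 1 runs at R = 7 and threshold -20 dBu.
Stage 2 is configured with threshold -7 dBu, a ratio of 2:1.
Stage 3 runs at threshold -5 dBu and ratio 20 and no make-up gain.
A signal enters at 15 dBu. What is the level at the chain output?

-15 dBu

Stage 1: overshoot 35 dB → 35/7 = 5 dB → -15 dBu.
Stage 2: -15 dBu is at or below the -7 dBu threshold — no compression; output -15 dBu.
Stage 3: -15 dBu is at or below the -5 dBu threshold — no compression; output -15 dBu.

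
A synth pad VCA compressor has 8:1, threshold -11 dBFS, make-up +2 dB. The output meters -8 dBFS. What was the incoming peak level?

-3 dBFS

Remove make-up: -8 − 2 = -10 dBFS.
Post-compression overshoot = -10 − (-11) = 1 dB.
Before 8:1 compression the overshoot was 1 × 8 = 8 dB, so input = -11 + 8 = -3 dBFS.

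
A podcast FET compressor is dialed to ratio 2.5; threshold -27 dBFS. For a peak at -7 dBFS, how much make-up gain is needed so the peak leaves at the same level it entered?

12 dB

The peak compresses to -27 + 20/2.5 = -19 dBFS.
To reach -7 dBFS requires -7 − (-19) = 12 dB of make-up.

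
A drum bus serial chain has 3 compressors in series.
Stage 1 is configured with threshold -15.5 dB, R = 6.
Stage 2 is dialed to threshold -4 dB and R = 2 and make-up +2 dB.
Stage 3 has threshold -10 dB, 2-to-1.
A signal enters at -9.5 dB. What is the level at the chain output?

Stage 1: overshoot 6 dB → 6/6 = 1 dB → -14.5 dB.
Stage 2: -14.5 dB is at or below the -4 dB threshold — no compression; make-up brings it to -12.5 dB.
Stage 3: -12.5 dB is at or below the -10 dB threshold — no compression; output -12.5 dB.

-12.5 dB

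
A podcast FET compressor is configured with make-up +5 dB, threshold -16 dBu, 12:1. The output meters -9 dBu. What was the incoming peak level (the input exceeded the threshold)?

Remove make-up: -9 − 5 = -14 dBu.
Post-compression overshoot = -14 − (-16) = 2 dB.
Before 12:1 compression the overshoot was 2 × 12 = 24 dB, so input = -16 + 24 = 8 dBu.

8 dBu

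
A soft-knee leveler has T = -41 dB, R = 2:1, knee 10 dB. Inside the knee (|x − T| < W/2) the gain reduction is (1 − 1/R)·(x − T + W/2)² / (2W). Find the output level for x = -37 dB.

x − T + W/2 = -37 − (-41) + 5 = 9.
GR = (1 − 1/2) × 9² / 20 = 0.5 × 81 / 20 = 2.025 dB.
Output = -37 − 2.025 = -39.025 dB.

-39.025 dB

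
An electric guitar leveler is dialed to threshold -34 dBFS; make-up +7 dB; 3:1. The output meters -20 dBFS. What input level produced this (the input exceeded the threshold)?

-13 dBFS

Remove make-up: -20 − 7 = -27 dBFS.
Post-compression overshoot = -27 − (-34) = 7 dB.
Input overshoot = R × output overshoot = 21 dB → input = -34 + 21 = -13 dBFS.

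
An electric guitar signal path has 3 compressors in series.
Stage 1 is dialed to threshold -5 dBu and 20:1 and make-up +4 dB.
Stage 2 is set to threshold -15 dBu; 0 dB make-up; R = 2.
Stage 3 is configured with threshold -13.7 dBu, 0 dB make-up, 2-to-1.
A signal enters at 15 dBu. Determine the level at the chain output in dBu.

-10.6 dBu

Stage 1: overshoot 20 dB → 20/20 = 1 dB → -4 dBu; +4 dB make-up → 0 dBu.
Stage 2: 0 dBu is 15 dB over -15 dBu; at 2:1 that becomes 7.5 dB over, giving -7.5 dBu.
Stage 3: overshoot 6.2 dB → 6.2/2 = 3.1 dB → -10.6 dBu.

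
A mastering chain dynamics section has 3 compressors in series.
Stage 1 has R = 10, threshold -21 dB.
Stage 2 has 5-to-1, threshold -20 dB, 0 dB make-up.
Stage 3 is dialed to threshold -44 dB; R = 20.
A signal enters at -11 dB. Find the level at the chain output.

-42.8 dB

Stage 1: -11 dB is 10 dB over -21 dB; at 10:1 that becomes 1 dB over, giving -20 dB.
Stage 2: below threshold (-20 ≤ -20); passes unchanged; output -20 dB.
Stage 3: 24 dB above -44 dB, reduced 20:1 to 1.2 dB above → -42.8 dB.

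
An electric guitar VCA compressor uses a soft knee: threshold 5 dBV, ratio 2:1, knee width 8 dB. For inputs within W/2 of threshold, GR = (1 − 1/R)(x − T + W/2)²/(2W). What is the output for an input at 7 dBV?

5.875 dBV

x − T + W/2 = 7 − 5 + 4 = 6.
GR = (1 − 1/2) × 6² / 16 = 0.5 × 36 / 16 = 1.125 dB.
Output = 7 − 1.125 = 5.875 dBV.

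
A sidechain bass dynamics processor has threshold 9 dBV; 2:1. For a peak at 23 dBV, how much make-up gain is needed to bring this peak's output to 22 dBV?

6 dB

The peak compresses to 9 + 14/2 = 16 dBV.
To reach 22 dBV requires 22 − 16 = 6 dB of make-up.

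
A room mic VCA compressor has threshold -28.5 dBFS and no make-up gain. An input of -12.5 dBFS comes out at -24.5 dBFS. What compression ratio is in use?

4:1

Input overshoot = -12.5 − (-28.5) = 16 dB; output overshoot = -24.5 − (-28.5) = 4 dB.
Ratio = 16 / 4 = 4.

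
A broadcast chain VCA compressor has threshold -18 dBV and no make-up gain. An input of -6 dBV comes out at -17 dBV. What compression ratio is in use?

12:1

Input overshoot = -6 − (-18) = 12 dB; output overshoot = -17 − (-18) = 1 dB.
Ratio = 12 / 1 = 12.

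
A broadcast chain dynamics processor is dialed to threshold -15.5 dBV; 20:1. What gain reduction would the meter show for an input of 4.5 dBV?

19 dB

Overshoot = 4.5 − (-15.5) = 20 dB.
At 20:1, output sits 20/20 = 1 dB above threshold.
So the signal is attenuated by 20 − 1 = 19 dB.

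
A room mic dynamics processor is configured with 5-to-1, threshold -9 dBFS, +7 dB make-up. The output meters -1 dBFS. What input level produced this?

Remove make-up: -1 − 7 = -8 dBFS.
That's 1 dB above the -9 dBFS threshold.
Undo the ratio: input overshoot = 1 × 5 = 5 dB, giving input = -4 dBFS.

-4 dBFS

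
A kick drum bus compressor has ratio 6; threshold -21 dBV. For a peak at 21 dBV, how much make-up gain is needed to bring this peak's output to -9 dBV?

5 dB

Overshoot 42 dB → 42/6 = 7 dB after compression, so the compressed level is -21 + 7 = -14 dBV.
Make-up = target − compressed = -9 − (-14) = 5 dB.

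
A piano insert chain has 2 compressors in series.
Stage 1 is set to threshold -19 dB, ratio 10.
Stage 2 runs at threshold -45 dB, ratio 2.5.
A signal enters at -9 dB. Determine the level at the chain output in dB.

-34.2 dB

Stage 1: 10 dB above -19 dB, reduced 10:1 to 1 dB above → -18 dB.
Stage 2: overshoot 27 dB → 27/2.5 = 10.8 dB → -34.2 dB.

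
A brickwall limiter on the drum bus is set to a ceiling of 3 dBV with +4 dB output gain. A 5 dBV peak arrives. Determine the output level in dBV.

7 dBV

At ∞:1, everything above 3 dBV is held at the ceiling.
Output gain then adds 4 dB: 3 + 4 = 7 dBV.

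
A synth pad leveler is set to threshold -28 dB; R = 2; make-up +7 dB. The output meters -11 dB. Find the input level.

Stripping the +7 dB make-up gives -18 dB at the gain stage.
The compressed level sits -18 − (-28) = 10 dB over threshold.
Before 2:1 compression the overshoot was 10 × 2 = 20 dB, so input = -28 + 20 = -8 dB.

-8 dB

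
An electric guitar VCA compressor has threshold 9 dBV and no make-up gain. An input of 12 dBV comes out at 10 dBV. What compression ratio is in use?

3:1

Input overshoot = 12 − 9 = 3 dB; output overshoot = 10 − 9 = 1 dB.
Ratio = 3 / 1 = 3.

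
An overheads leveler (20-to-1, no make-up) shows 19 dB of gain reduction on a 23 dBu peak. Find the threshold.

3 dBu

Let T be the threshold. Output overshoot = (input overshoot)/R, so 4 − T = (23 − T)/20.
20·(4 − T) = 23 − T → 19·T = 80 − 23 = 57.
T = 57/19 = 3 dBu.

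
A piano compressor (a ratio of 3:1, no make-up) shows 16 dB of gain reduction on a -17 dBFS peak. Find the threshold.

Let T be the threshold. Output overshoot = (input overshoot)/R, so -33 − T = (-17 − T)/3.
3·(-33 − T) = -17 − T → 2·T = -99 − (-17) = -82.
T = -82/2 = -41 dBFS.

-41 dBFS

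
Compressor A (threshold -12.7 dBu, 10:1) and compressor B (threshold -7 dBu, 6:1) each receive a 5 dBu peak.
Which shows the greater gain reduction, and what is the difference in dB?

A: 17.7 dB over, compressed to 1.77 dB over, so 15.93 dB of GR.
B: 12 dB over, compressed to 2 dB over, so 10 dB of GR.
A applies 5.93 dB more gain reduction.

A, by 5.93 dB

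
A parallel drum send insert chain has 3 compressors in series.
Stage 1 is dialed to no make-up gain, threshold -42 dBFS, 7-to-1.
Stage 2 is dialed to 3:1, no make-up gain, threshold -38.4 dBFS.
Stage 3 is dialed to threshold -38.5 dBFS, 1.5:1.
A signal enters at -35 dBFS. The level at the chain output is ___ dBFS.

-41 dBFS

Stage 1: -35 dBFS is 7 dB over -42 dBFS; at 7:1 that becomes 1 dB over, giving -41 dBFS.
Stage 2: -41 dBFS is at or below the -38.4 dBFS threshold — no compression; output -41 dBFS.
Stage 3: -41 dBFS ≤ -38.5 dBFS, so stage 3 doesn't engage; output -41 dBFS.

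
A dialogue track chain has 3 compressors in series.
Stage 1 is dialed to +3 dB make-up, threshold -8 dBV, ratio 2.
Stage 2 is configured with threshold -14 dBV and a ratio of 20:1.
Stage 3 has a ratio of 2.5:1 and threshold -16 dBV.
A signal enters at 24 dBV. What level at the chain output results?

Stage 1: overshoot 32 dB → 32/2 = 16 dB → 8 dBV; +3 dB make-up → 11 dBV.
Stage 2: overshoot 25 dB → 25/20 = 1.25 dB → -12.75 dBV.
Stage 3: 3.25 dB above -16 dBV, reduced 2.5:1 to 1.3 dB above → -14.7 dBV.

-14.7 dBV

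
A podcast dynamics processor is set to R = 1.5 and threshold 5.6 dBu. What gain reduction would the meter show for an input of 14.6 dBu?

14.6 dBu exceeds the threshold by 9 dB.
After 1.5:1 compression the overshoot becomes 9/1.5 = 6 dB.
Gain reduction = 9 − 6 = 3 dB.

3 dB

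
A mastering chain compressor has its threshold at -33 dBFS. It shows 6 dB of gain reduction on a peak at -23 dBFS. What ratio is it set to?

2.5:1

Input overshoot = -23 − (-33) = 10 dB.
Output overshoot = 10 − 6 = 4 dB.
Ratio = input overshoot / output overshoot = 10 / 4 = 2.5.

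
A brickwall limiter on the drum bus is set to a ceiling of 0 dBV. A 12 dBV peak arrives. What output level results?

A brickwall limiter is an ∞:1 compressor: any input above the ceiling is clamped to 0 dBV.

0 dBV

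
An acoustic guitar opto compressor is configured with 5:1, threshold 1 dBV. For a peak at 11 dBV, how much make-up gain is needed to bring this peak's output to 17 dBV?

The peak compresses to 1 + 10/5 = 3 dBV.
To reach 17 dBV requires 17 − 3 = 14 dB of make-up.

14 dB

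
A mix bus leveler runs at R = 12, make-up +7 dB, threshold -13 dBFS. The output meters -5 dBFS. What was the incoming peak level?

Before make-up, the level was -5 − 7 = -12 dBFS.
That's 1 dB above the -13 dBFS threshold.
Before 12:1 compression the overshoot was 1 × 12 = 12 dB, so input = -13 + 12 = -1 dBFS.

-1 dBFS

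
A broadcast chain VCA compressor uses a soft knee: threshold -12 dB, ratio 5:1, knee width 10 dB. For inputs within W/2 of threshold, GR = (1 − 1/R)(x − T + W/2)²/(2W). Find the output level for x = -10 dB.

-11.96 dB

x − T + W/2 = -10 − (-12) + 5 = 7.
GR = (1 − 1/5) × 7² / 20 = 0.8 × 49 / 20 = 1.96 dB.
Output = -10 − 1.96 = -11.96 dB.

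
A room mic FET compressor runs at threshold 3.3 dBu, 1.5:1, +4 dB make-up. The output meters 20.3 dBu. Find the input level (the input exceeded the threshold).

Stripping the +4 dB make-up gives 16.3 dBu at the gain stage.
That's 13 dB above the 3.3 dBu threshold.
Undo the ratio: input overshoot = 13 × 1.5 = 19.5 dB, giving input = 22.8 dBu.

22.8 dBu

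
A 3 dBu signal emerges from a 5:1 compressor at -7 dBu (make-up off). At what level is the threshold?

-9.5 dBu

Input is 12.5 dB above T (since output overshoot × R = input overshoot: (-7 − T)·5 = 3 − T gives T = -9.5 dBu).
Check: -9.5 + (3 − (-9.5))/5 = -9.5 + 2.5 = -7 dBu. ✓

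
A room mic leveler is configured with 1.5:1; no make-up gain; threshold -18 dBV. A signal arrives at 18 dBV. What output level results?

Overshoot: 18 − (-18) = 36 dB.
The 36 dB excess becomes 24 dB after 1.5:1 reduction.
Output = -18 + 24 = 6 dBV.

6 dBV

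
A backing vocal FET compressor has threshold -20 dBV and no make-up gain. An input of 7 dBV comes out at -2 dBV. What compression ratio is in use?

1.5:1

Input overshoot = 7 − (-20) = 27 dB; output overshoot = -2 − (-20) = 18 dB.
Ratio = 27 / 18 = 1.5.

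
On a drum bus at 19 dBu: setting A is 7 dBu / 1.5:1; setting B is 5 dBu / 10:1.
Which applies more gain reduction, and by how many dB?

B, by 8.6 dB

A: GR = 12 − 12/1.5 = 4 dB.
B: GR = 14 − 14/10 = 12.6 dB.
B applies 8.6 dB more gain reduction.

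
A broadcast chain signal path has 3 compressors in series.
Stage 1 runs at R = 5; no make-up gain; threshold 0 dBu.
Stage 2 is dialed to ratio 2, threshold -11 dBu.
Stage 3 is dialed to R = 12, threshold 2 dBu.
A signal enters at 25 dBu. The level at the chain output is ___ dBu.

-3 dBu

Stage 1: overshoot 25 dB → 25/5 = 5 dB → 5 dBu.
Stage 2: 5 dBu is 16 dB over -11 dBu; at 2:1 that becomes 8 dB over, giving -3 dBu.
Stage 3: -3 dBu is at or below the 2 dBu threshold — no compression; output -3 dBu.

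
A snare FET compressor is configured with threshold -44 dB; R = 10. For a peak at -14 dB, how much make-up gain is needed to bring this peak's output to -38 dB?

3 dB

Overshoot 30 dB → 30/10 = 3 dB after compression, so the compressed level is -44 + 3 = -41 dB.
Make-up = target − compressed = -38 − (-41) = 3 dB.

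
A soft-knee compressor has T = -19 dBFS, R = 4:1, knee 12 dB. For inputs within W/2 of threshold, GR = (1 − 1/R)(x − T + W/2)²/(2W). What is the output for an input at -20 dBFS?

x − T + W/2 = -20 − (-19) + 6 = 5.
GR = (1 − 1/4) × 5² / 24 = 0.75 × 25 / 24 = 0.78125 dB.
Output = -20 − 0.78125 = -20.78125 dBFS.

-20.78125 dBFS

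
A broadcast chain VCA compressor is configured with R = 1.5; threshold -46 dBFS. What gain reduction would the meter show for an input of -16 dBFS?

10 dB

The signal is 30 dB above threshold.
A 1.5:1 ratio leaves 20 dB of that excess.
So the signal is attenuated by 30 − 20 = 10 dB.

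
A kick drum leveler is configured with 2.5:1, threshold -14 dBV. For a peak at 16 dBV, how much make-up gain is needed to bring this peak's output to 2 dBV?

The peak compresses to -14 + 30/2.5 = -2 dBV.
To reach 2 dBV requires 2 − (-2) = 4 dB of make-up.

4 dB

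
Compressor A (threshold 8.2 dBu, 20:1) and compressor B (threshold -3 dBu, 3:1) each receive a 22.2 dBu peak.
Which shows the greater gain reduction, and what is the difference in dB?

A: overshoot 14 dB → output overshoot 0.7 dB → GR 13.3 dB.
B: overshoot 25.2 dB → output overshoot 8.4 dB → GR 16.8 dB.
B applies 3.5 dB more gain reduction.

B, by 3.5 dB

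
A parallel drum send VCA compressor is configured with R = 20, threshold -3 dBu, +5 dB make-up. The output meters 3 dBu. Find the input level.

17 dBu

Before make-up, the level was 3 − 5 = -2 dBu.
Post-compression overshoot = -2 − (-3) = 1 dB.
Input overshoot = R × output overshoot = 20 dB → input = -3 + 20 = 17 dBu.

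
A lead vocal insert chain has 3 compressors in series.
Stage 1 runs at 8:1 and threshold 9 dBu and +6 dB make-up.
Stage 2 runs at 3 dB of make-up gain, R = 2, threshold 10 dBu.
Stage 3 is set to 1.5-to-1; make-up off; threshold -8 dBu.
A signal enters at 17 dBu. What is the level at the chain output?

8 dBu

Stage 1: 17 dBu is 8 dB over 9 dBu; at 8:1 that becomes 1 dB over, giving 10 dBu; +6 dB make-up → 16 dBu.
Stage 2: 6 dB above 10 dBu, reduced 2:1 to 3 dB above → 13 dBu; +3 dB make-up → 16 dBu.
Stage 3: 24 dB above -8 dBu, reduced 1.5:1 to 16 dB above → 8 dBu.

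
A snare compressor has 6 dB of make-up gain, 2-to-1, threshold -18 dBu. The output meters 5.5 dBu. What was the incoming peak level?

17 dBu

Before make-up, the level was 5.5 − 6 = -0.5 dBu.
The compressed level sits -0.5 − (-18) = 17.5 dB over threshold.
Input overshoot = R × output overshoot = 35 dB → input = -18 + 35 = 17 dBu.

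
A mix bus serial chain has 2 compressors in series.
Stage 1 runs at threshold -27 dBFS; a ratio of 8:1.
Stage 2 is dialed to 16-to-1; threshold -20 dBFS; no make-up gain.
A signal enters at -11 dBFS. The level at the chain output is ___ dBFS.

-25 dBFS

Stage 1: overshoot 16 dB → 16/8 = 2 dB → -25 dBFS.
Stage 2: -25 dBFS is at or below the -20 dBFS threshold — no compression; output -25 dBFS.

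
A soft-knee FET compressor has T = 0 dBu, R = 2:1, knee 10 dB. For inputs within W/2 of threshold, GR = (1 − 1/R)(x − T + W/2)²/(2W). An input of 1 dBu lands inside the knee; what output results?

x − T + W/2 = 1 − 0 + 5 = 6.
GR = (1 − 1/2) × 6² / 20 = 0.5 × 36 / 20 = 0.9 dB.
Output = 1 − 0.9 = 0.1 dBu.

0.1 dBu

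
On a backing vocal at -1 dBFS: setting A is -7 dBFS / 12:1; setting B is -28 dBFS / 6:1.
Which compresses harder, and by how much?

B, by 17 dB

A: overshoot 6 dB → output overshoot 0.5 dB → GR 5.5 dB.
B: overshoot 27 dB → output overshoot 4.5 dB → GR 22.5 dB.
B reduces 17 dB more.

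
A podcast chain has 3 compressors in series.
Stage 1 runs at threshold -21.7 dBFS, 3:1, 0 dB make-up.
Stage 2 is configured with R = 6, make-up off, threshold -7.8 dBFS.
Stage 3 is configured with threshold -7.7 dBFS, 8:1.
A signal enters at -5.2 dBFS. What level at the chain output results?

-16.2 dBFS

Stage 1: 16.5 dB above -21.7 dBFS, reduced 3:1 to 5.5 dB above → -16.2 dBFS.
Stage 2: -16.2 dBFS ≤ -7.8 dBFS, so stage 2 doesn't engage; output -16.2 dBFS.
Stage 3: below threshold (-16.2 ≤ -7.7); passes unchanged; output -16.2 dBFS.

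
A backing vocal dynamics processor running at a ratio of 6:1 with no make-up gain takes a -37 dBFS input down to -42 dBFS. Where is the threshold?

Gain reduction = -37 − (-42) = 5 dB; output overshoot = GR / (R − 1) = 5 / 5 = 1 dB.
Threshold = output − output overshoot = -42 − 1 = -43 dBFS.

-43 dBFS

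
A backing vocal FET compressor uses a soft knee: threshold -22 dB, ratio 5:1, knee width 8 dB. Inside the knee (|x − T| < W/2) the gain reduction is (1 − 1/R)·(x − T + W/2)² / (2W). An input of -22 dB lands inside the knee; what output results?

x − T + W/2 = -22 − (-22) + 4 = 4.
GR = (1 − 1/5) × 4² / 16 = 0.8 × 16 / 16 = 0.8 dB.
Output = -22 − 0.8 = -22.8 dB.

-22.8 dB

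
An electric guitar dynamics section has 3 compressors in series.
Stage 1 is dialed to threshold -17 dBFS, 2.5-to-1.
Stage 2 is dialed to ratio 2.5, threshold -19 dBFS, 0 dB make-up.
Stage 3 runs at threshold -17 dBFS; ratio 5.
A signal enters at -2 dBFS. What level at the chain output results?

Stage 1: overshoot 15 dB → 15/2.5 = 6 dB → -11 dBFS.
Stage 2: 8 dB above -19 dBFS, reduced 2.5:1 to 3.2 dB above → -15.8 dBFS.
Stage 3: 1.2 dB above -17 dBFS, reduced 5:1 to 0.24 dB above → -16.76 dBFS.

-16.76 dBFS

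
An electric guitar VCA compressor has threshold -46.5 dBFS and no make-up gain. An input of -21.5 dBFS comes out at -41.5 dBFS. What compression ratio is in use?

Input overshoot = -21.5 − (-46.5) = 25 dB; output overshoot = -41.5 − (-46.5) = 5 dB.
Ratio = 25 / 5 = 5.

5:1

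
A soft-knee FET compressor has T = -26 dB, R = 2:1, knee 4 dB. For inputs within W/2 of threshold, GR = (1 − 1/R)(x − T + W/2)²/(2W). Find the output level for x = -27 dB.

-27.0625 dB

x − T + W/2 = -27 − (-26) + 2 = 1.
GR = (1 − 1/2) × 1² / 8 = 0.5 × 1 / 8 = 0.0625 dB.
Output = -27 − 0.0625 = -27.0625 dB.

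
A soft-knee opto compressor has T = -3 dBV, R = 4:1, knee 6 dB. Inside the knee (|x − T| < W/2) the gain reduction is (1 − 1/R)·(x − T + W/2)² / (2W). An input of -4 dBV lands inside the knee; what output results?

-4.25 dBV

x − T + W/2 = -4 − (-3) + 3 = 2.
GR = (1 − 1/4) × 2² / 12 = 0.75 × 4 / 12 = 0.25 dB.
Output = -4 − 0.25 = -4.25 dBV.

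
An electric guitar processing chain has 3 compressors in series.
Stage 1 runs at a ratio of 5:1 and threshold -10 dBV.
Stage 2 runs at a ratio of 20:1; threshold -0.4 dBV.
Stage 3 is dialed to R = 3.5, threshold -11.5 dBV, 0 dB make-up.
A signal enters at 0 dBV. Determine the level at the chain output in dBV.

Stage 1: 10 dB above -10 dBV, reduced 5:1 to 2 dB above → -8 dBV.
Stage 2: -8 dBV is at or below the -0.4 dBV threshold — no compression; output -8 dBV.
Stage 3: -8 dBV is 3.5 dB over -11.5 dBV; at 3.5:1 that becomes 1 dB over, giving -10.5 dBV.

-10.5 dBV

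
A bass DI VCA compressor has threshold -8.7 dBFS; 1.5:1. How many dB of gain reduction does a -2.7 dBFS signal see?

2 dB

Overshoot = -2.7 − (-8.7) = 6 dB.
A 1.5:1 ratio leaves 4 dB of that excess.
So the signal is attenuated by 6 − 4 = 2 dB.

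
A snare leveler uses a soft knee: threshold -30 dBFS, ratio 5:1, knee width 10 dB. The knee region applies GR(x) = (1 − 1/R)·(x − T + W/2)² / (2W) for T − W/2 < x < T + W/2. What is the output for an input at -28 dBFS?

-29.96 dBFS

x − T + W/2 = -28 − (-30) + 5 = 7.
GR = (1 − 1/5) × 7² / 20 = 0.8 × 49 / 20 = 1.96 dB.
Output = -28 − 1.96 = -29.96 dBFS.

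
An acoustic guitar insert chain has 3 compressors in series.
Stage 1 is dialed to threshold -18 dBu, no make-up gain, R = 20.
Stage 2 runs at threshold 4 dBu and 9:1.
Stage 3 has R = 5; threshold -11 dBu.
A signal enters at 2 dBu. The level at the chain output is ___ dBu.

Stage 1: 2 dBu is 20 dB over -18 dBu; at 20:1 that becomes 1 dB over, giving -17 dBu.
Stage 2: -17 dBu ≤ 4 dBu, so stage 2 doesn't engage; output -17 dBu.
Stage 3: -17 dBu ≤ -11 dBu, so stage 3 doesn't engage; output -17 dBu.

-17 dBu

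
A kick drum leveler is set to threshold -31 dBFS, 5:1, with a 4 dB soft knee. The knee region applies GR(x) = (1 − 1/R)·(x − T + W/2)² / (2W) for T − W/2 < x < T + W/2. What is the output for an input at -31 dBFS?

-31.4 dBFS

x − T + W/2 = -31 − (-31) + 2 = 2.
GR = (1 − 1/5) × 2² / 8 = 0.8 × 4 / 8 = 0.4 dB.
Output = -31 − 0.4 = -31.4 dBFS.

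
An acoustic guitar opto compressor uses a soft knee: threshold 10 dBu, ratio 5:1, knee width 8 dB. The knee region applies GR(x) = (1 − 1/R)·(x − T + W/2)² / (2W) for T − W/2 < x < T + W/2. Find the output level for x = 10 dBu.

9.2 dBu

x − T + W/2 = 10 − 10 + 4 = 4.
GR = (1 − 1/5) × 4² / 16 = 0.8 × 16 / 16 = 0.8 dB.
Output = 10 − 0.8 = 9.2 dBu.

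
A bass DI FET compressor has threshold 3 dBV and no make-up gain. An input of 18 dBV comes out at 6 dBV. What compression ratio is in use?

5:1

Input overshoot = 18 − 3 = 15 dB; output overshoot = 6 − 3 = 3 dB.
Ratio = 15 / 3 = 5.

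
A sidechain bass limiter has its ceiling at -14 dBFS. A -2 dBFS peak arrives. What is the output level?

The limiter clamps the peak to its -14 dBFS ceiling.

-14 dBFS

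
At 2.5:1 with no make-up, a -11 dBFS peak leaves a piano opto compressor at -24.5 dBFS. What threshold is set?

Input is 22.5 dB above T (since output overshoot × R = input overshoot: (-24.5 − T)·2.5 = -11 − T gives T = -33.5 dBFS).
Check: -33.5 + (-11 − (-33.5))/2.5 = -33.5 + 9 = -24.5 dBFS. ✓

-33.5 dBFS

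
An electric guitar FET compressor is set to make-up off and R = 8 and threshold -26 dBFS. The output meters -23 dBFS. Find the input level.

-2 dBFS

That's 3 dB above the -26 dBFS threshold.
Undo the ratio: input overshoot = 3 × 8 = 24 dB, giving input = -2 dBFS.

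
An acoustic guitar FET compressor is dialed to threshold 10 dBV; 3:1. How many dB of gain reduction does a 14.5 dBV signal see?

3 dB

The signal is 4.5 dB above threshold.
After 3:1 compression the overshoot becomes 4.5/3 = 1.5 dB.
GR = overshoot in − overshoot out = 4.5 − 1.5 = 3 dB.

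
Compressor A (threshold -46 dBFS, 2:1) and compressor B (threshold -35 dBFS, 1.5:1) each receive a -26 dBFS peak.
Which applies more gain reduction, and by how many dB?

A: 20 dB over, compressed to 10 dB over, so 10 dB of GR.
B: 9 dB over, compressed to 6 dB over, so 3 dB of GR.
Difference: 7 dB in favour of A.

A, by 7 dB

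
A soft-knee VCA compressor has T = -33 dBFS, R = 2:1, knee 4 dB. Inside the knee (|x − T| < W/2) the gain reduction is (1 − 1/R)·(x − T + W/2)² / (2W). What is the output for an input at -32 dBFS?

-32.5625 dBFS

x − T + W/2 = -32 − (-33) + 2 = 3.
GR = (1 − 1/2) × 3² / 8 = 0.5 × 9 / 8 = 0.5625 dB.
Output = -32 − 0.5625 = -32.5625 dBFS.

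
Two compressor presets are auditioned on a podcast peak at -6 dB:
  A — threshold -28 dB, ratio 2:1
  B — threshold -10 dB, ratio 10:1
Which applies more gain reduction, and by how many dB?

A, by 7.4 dB

A: 22 dB over, compressed to 11 dB over, so 11 dB of GR.
B: 4 dB over, compressed to 0.4 dB over, so 3.6 dB of GR.
A reduces 7.4 dB more.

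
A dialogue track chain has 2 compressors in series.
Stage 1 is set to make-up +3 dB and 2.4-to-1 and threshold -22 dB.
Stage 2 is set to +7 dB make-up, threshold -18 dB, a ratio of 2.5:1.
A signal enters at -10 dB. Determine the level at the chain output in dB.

-9.4 dB

Stage 1: overshoot 12 dB → 12/2.4 = 5 dB → -17 dB; +3 dB make-up → -14 dB.
Stage 2: -14 dB is 4 dB over -18 dB; at 2.5:1 that becomes 1.6 dB over, giving -16.4 dB; +7 dB make-up → -9.4 dB.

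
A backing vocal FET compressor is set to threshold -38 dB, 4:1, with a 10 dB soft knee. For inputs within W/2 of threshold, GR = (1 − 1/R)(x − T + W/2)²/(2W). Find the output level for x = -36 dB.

-37.8375 dB

x − T + W/2 = -36 − (-38) + 5 = 7.
GR = (1 − 1/4) × 7² / 20 = 0.75 × 49 / 20 = 1.8375 dB.
Output = -36 − 1.8375 = -37.8375 dB.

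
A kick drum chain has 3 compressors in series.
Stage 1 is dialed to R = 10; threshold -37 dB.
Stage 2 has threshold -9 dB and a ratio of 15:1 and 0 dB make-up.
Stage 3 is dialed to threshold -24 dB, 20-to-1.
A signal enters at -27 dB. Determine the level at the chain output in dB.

Stage 1: 10 dB above -37 dB, reduced 10:1 to 1 dB above → -36 dB.
Stage 2: below threshold (-36 ≤ -9); passes unchanged; output -36 dB.
Stage 3: -36 dB is at or below the -24 dB threshold — no compression; output -36 dB.

-36 dB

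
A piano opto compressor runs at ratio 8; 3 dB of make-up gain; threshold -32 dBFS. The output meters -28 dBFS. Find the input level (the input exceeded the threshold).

-24 dBFS

Remove make-up: -28 − 3 = -31 dBFS.
That's 1 dB above the -32 dBFS threshold.
Undo the ratio: input overshoot = 1 × 8 = 8 dB, giving input = -24 dBFS.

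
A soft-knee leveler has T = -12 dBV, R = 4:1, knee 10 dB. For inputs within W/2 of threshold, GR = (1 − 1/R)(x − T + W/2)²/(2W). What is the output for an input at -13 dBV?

x − T + W/2 = -13 − (-12) + 5 = 4.
GR = (1 − 1/4) × 4² / 20 = 0.75 × 16 / 20 = 0.6 dB.
Output = -13 − 0.6 = -13.6 dBV.

-13.6 dBV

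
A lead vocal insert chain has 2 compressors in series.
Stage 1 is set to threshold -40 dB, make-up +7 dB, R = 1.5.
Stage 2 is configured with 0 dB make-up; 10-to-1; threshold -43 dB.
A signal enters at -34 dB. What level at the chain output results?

Stage 1: overshoot 6 dB → 6/1.5 = 4 dB → -36 dB; +7 dB make-up → -29 dB.
Stage 2: 14 dB above -43 dB, reduced 10:1 to 1.4 dB above → -41.6 dB.

-41.6 dB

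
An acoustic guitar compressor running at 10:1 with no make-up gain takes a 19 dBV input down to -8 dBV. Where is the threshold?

-11 dBV

Let T be the threshold. Output overshoot = (input overshoot)/R, so -8 − T = (19 − T)/10.
10·(-8 − T) = 19 − T → 9·T = -80 − 19 = -99.
T = -99/9 = -11 dBV.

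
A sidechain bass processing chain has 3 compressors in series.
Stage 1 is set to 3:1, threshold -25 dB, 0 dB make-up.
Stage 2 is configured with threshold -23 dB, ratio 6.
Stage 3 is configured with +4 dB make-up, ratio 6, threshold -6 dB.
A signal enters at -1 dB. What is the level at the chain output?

Stage 1: overshoot 24 dB → 24/3 = 8 dB → -17 dB.
Stage 2: -17 dB is 6 dB over -23 dB; at 6:1 that becomes 1 dB over, giving -22 dB.
Stage 3: -22 dB is at or below the -6 dB threshold — no compression; make-up brings it to -18 dB.

-18 dB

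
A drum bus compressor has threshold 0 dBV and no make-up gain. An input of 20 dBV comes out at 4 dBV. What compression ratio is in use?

5:1

Input overshoot = 20 − 0 = 20 dB; output overshoot = 4 − 0 = 4 dB.
Ratio = 20 / 4 = 5.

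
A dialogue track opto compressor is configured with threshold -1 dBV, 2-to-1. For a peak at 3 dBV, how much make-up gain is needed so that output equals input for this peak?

Overshoot 4 dB → 4/2 = 2 dB after compression, so the compressed level is -1 + 2 = 1 dBV.
Make-up = target − compressed = 3 − 1 = 2 dB.

2 dB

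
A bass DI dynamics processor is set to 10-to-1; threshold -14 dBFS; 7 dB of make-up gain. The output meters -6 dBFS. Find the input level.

-4 dBFS

Before make-up, the level was -6 − 7 = -13 dBFS.
The compressed level sits -13 − (-14) = 1 dB over threshold.
Input overshoot = R × output overshoot = 10 dB → input = -14 + 10 = -4 dBFS.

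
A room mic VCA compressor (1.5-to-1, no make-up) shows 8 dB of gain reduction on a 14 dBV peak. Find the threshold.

Let T be the threshold. Output overshoot = (input overshoot)/R, so 6 − T = (14 − T)/1.5.
1.5·(6 − T) = 14 − T → 0.5·T = 9 − 14 = -5.
T = -5/0.5 = -10 dBV.

-10 dBV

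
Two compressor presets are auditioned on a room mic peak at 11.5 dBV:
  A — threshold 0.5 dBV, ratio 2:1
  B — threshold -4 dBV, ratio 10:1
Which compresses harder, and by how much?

A: overshoot 11 dB → output overshoot 5.5 dB → GR 5.5 dB.
B: overshoot 15.5 dB → output overshoot 1.55 dB → GR 13.95 dB.
B applies 8.45 dB more gain reduction.

B, by 8.45 dB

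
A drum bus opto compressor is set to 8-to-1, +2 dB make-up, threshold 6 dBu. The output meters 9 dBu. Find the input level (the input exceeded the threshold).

14 dBu

Remove make-up: 9 − 2 = 7 dBu.
Post-compression overshoot = 7 − 6 = 1 dB.
Undo the ratio: input overshoot = 1 × 8 = 8 dB, giving input = 14 dBu.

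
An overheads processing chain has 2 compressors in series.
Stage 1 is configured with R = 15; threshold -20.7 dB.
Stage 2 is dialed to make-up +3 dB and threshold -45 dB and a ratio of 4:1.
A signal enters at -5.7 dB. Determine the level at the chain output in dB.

-35.675 dB

Stage 1: 15 dB above -20.7 dB, reduced 15:1 to 1 dB above → -19.7 dB.
Stage 2: 25.3 dB above -45 dB, reduced 4:1 to 6.325 dB above → -38.675 dB; +3 dB make-up → -35.675 dB.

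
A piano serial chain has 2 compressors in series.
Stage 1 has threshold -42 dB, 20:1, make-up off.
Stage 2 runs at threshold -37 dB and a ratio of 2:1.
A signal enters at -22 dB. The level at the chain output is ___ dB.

-41 dB

Stage 1: overshoot 20 dB → 20/20 = 1 dB → -41 dB.
Stage 2: below threshold (-41 ≤ -37); passes unchanged; output -41 dB.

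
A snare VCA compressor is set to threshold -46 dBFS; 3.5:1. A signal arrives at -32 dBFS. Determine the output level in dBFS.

-42 dBFS

-32 dBFS sits 14 dB over threshold.
3.5:1 compression reduces that to 14/3.5 = 4 dB over.
That puts the output at -42 dBFS.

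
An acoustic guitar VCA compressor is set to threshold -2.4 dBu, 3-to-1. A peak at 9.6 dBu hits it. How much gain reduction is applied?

8 dB

9.6 dBu exceeds the threshold by 12 dB.
At 3:1, output sits 12/3 = 4 dB above threshold.
GR = overshoot in − overshoot out = 12 − 4 = 8 dB.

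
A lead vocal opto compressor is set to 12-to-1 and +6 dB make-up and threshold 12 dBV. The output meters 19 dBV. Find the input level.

24 dBV

Stripping the +6 dB make-up gives 13 dBV at the gain stage.
That's 1 dB above the 12 dBV threshold.
Input overshoot = R × output overshoot = 12 dB → input = 12 + 12 = 24 dBV.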